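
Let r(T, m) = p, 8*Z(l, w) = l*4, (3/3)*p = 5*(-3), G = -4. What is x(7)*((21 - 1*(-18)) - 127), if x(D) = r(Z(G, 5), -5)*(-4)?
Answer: -5280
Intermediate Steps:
p = -15 (p = 5*(-3) = -15)
Z(l, w) = l/2 (Z(l, w) = (l*4)/8 = (4*l)/8 = l/2)
r(T, m) = -15
x(D) = 60 (x(D) = -15*(-4) = 60)
x(7)*((21 - 1*(-18)) - 127) = 60*((21 - 1*(-18)) - 127) = 60*((21 + 18) - 127) = 60*(39 - 127) = 60*(-88) = -5280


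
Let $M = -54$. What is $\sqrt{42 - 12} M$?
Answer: $- 54 \sqrt{30} \approx -295.77$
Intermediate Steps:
$\sqrt{42 - 12} M = \sqrt{42 - 12} \left(-54\right) = \sqrt{30} \left(-54\right) = - 54 \sqrt{30}$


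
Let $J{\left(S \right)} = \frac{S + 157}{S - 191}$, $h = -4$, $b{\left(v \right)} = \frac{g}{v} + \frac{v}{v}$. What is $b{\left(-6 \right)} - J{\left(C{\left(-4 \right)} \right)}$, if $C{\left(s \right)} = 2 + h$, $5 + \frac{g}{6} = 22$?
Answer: $- \frac{2933}{193} \approx -15.197$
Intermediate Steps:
$g = 102$ ($g = -30 + 6 \cdot 22 = -30 + 132 = 102$)
$b{\left(v \right)} = 1 + \frac{102}{v}$ ($b{\left(v \right)} = \frac{102}{v} + \frac{v}{v} = \frac{102}{v} + 1 = 1 + \frac{102}{v}$)
$C{\left(s \right)} = -2$ ($C{\left(s \right)} = 2 - 4 = -2$)
$J{\left(S \right)} = \frac{157 + S}{-191 + S}$
$b{\left(-6 \right)} - J{\left(C{\left(-4 \right)} \right)} = \frac{102 - 6}{-6} - \frac{157 - 2}{-191 - 2} = \left(- \frac{1}{6}\right) 96 - \frac{1}{-193} \cdot 155 = -16 - \left(- \frac{1}{193}\right) 155 = -16 - - \frac{155}{193} = -16 + \frac{155}{193} = - \frac{2933}{193}$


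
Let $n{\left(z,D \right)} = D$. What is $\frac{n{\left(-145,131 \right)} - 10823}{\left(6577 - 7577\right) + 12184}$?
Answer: $- \frac{891}{932} \approx -0.95601$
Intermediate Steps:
$\frac{n{\left(-145,131 \right)} - 10823}{\left(6577 - 7577\right) + 12184} = \frac{131 - 10823}{\left(6577 - 7577\right) + 12184} = - \frac{10692}{\left(6577 - 7577\right) + 12184} = - \frac{10692}{-1000 + 12184} = - \frac{10692}{11184} = \left(-10692\right) \frac{1}{11184} = - \frac{891}{932}$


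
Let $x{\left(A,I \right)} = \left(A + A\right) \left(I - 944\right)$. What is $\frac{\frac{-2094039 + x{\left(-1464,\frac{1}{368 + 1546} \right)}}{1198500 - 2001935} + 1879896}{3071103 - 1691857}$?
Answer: $\frac{481809169713161}{353494908693190} \approx 1.363$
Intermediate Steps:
$x{\left(A,I \right)} = 2 A \left(-944 + I\right)$
$\frac{\frac{-2094039 + x{\left(-1464,\frac{1}{368 + 1546} \right)}}{1198500 - 2001935} + 1879896}{3071103 - 1691857} = \frac{\frac{-2094039 + 2 \left(-1464\right) \left(-944 + \frac{1}{368 + 1546}\right)}{1198500 - 2001935} + 1879896}{3071103 - 1691857} = \frac{\frac{-2094039 + 2 \left(-1464\right) \left(-944 + \frac{1}{1914}\right)}{-803435} + 1879896}{1379246} = \left(\left(-2094039 + 2 \left(-1464\right) \left(-944 + \frac{1}{1914}\right)\right) \left(- \frac{1}{803435}\right) + 1879896\right) \frac{1}{1379246} = \left(\left(-2094039 + 2 \left(-1464\right) \left(- \frac{1806815}{1914}\right)\right) \left(- \frac{1}{803435}\right) + 1879896\right) \frac{1}{1379246} = \left(\left(-2094039 + \frac{881725720}{319}\right) \left(- \frac{1}{803435}\right) + 1879896\right) \frac{1}{1379246} = \left(\frac{213727279}{319} \left(- \frac{1}{803435}\right) + 1879896\right) \frac{1}{1379246} = \left(- \frac{213727279}{256295765} + 1879896\right) \frac{1}{1379246} = \frac{481809169713161}{256295765} \cdot \frac{1}{1379246} = \frac{481809169713161}{353494908693190}$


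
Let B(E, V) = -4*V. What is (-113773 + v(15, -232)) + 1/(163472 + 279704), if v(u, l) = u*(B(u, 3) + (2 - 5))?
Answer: -50521177647/443176 ≈ -1.1400e+5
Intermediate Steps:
v(u, l) = -15*u (v(u, l) = u*(-4*3 + (2 - 5)) = u*(-12 - 3) = u*(-15) = -15*u)
(-113773 + v(15, -232)) + 1/(163472 + 279704) = (-113773 - 15*15) + 1/(163472 + 279704) = (-113773 - 225) + 1/443176 = -113998 + 1/443176 = -50521177647/443176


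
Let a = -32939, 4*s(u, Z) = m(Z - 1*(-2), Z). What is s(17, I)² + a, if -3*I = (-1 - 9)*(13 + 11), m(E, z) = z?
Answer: -32539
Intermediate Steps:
I = 80 (I = -(-1 - 9)*(13 + 11)/3 = -(-10)*24/3 = -⅓*(-240) = 80)
s(u, Z) = Z/4
s(17, I)² + a = ((¼)*80)² - 32939 = 20² - 32939 = 400 - 32939 = -32539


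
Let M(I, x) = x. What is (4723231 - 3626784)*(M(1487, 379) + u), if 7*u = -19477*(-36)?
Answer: 771706809775/7 ≈ 1.1024e+11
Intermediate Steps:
u = 701172/7 (u = (-19477*(-36))/7 = (⅐)*701172 = 701172/7 ≈ 1.0017e+5)
(4723231 - 3626784)*(M(1487, 379) + u) = (4723231 - 3626784)*(379 + 701172/7) = 1096447*(703825/7) = 771706809775/7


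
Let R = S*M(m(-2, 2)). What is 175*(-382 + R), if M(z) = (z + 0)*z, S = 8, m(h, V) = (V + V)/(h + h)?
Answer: -65450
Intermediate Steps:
m(h, V) = V/h (m(h, V) = (2*V)/((2*h)) = (2*V)*(1/(2*h)) = V/h)
M(z) = z² (M(z) = z*z = z²)
R = 8 (R = 8*(2/(-2))² = 8*(2*(-½))² = 8*(-1)² = 8*1 = 8)
175*(-382 + R) = 175*(-382 + 8) = 175*(-374) = -65450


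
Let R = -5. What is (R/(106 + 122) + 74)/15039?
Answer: 16867/3428892 ≈ 0.0049191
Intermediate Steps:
(R/(106 + 122) + 74)/15039 = (-5/(106 + 122) + 74)/15039 = (-5/228 + 74)*(1/15039) = (16867/228)*(1/15039) = 16867/3428892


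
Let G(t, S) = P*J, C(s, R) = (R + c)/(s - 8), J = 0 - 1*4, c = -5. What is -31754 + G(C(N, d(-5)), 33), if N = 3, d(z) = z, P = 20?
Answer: -31834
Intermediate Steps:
J = -4 (J = 0 - 4 = -4)
C(s, R) = (-5 + R)/(-8 + s) (C(s, R) = (R - 5)/(s - 8) = (-5 + R)/(-8 + s))
G(t, S) = -80 (G(t, S) = 20*(-4) = -80)
-31754 + G(C(N, d(-5)), 33) = -31754 - 80 = -31834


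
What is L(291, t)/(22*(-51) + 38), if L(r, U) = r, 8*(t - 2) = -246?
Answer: -291/1084 ≈ -0.26845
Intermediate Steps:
t = -115/4 (t = 2 + (⅛)*(-246) = 2 - 123/4 = -115/4 ≈ -28.750)
L(291, t)/(22*(-51) + 38) = 291/(22*(-51) + 38) = 291/(-1122 + 38) = 291/(-1084) = 291*(-1/1084) = -291/1084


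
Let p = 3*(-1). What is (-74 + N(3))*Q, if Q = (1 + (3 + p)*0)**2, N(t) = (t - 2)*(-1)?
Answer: -75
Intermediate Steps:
p = -3
N(t) = 2 - t (N(t) = (-2 + t)*(-1) = 2 - t)
Q = 1 (Q = (1 + (3 - 3)*0)**2 = (1 + 0*0)**2 = (1 + 0)**2 = 1**2 = 1)
(-74 + N(3))*Q = (-74 + (2 - 1*3))*1 = (-74 + (2 - 3))*1 = (-74 - 1)*1 = -75*1 = -75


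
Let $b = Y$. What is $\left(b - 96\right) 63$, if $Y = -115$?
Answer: $-13293$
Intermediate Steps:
$b = -115$
$\left(b - 96\right) 63 = \left(-115 - 96\right) 63 = \left(-211\right) 63 = -13293$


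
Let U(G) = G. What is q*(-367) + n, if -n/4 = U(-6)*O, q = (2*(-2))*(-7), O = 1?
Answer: -10252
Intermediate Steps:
q = 28 (q = -4*(-7) = 28)
n = 24 (n = -(-24) = -4*(-6) = 24)
q*(-367) + n = 28*(-367) + 24 = -10276 + 24 = -10252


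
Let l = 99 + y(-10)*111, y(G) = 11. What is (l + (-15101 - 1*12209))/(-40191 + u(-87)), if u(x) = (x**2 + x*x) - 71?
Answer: 12995/12562 ≈ 1.0345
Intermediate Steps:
u(x) = -71 + 2*x**2 (u(x) = (x**2 + x**2) - 71 = 2*x**2 - 71 = -71 + 2*x**2)
l = 1320 (l = 99 + 11*111 = 99 + 1221 = 1320)
(l + (-15101 - 1*12209))/(-40191 + u(-87)) = (1320 + (-15101 - 1*12209))/(-40191 + (-71 + 2*(-87)**2)) = (1320 + (-15101 - 12209))/(-40191 + (-71 + 2*7569)) = (1320 - 27310)/(-40191 + (-71 + 15138)) = -25990/(-40191 + 15067) = -25990/(-25124) = -25990*(-1/25124) = 12995/12562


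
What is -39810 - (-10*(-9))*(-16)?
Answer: -38370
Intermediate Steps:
-39810 - (-10*(-9))*(-16) = -39810 - 90*(-16) = -39810 - 1*(-1440) = -39810 + 1440 = -38370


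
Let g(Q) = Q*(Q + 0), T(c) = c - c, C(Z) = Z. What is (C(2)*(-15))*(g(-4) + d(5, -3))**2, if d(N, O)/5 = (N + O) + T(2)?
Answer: -20280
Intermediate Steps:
T(c) = 0
g(Q) = Q**2 (g(Q) = Q*Q = Q**2)
d(N, O) = 5*N + 5*O (d(N, O) = 5*((N + O) + 0) = 5*(N + O) = 5*N + 5*O)
(C(2)*(-15))*(g(-4) + d(5, -3))**2 = (2*(-15))*((-4)**2 + (5*5 + 5*(-3)))**2 = -30*(16 + (25 - 15))**2 = -30*(16 + 10)**2 = -30*26**2 = -30*676 = -20280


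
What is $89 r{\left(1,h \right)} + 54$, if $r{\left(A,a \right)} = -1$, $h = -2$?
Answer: $-35$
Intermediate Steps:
$89 r{\left(1,h \right)} + 54 = 89 \left(-1\right) + 54 = -89 + 54 = -35$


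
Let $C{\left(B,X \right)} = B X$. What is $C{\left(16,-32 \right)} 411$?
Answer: $-210432$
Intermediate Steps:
$C{\left(16,-32 \right)} 411 = 16 \left(-32\right) 411 = \left(-512\right) 411 = -210432$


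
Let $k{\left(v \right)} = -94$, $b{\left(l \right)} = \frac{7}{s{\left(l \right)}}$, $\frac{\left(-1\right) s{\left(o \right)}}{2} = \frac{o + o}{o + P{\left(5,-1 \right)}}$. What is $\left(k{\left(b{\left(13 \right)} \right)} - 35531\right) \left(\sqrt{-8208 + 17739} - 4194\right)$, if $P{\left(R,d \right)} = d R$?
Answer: $149411250 - 106875 \sqrt{1059} \approx 1.4593 \cdot 10^{8}$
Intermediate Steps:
$P{\left(R,d \right)} = R d$
$s{\left(o \right)} = - \frac{4 o}{-5 + o}$ ($s{\left(o \right)} = - 2 \frac{o + o}{o + 5 \left(-1\right)} = - 2 \frac{2 o}{o - 5} = - 2 \frac{2 o}{-5 + o} = - \frac{4 o}{-5 + o}$)
$b{\left(l \right)} = - \frac{7 \left(-5 + l\right)}{4 l}$ ($b{\left(l \right)} = \frac{7}{\left(-4\right) l \frac{1}{-5 + l}} = 7 \left(- \frac{-5 + l}{4 l}\right) = - \frac{7 \left(-5 + l\right)}{4 l}$)
$\left(k{\left(b{\left(13 \right)} \right)} - 35531\right) \left(\sqrt{-8208 + 17739} - 4194\right) = \left(-94 - 35531\right) \left(\sqrt{-8208 + 17739} - 4194\right) = - 35625 \left(\sqrt{9531} - 4194\right) = - 35625 \left(3 \sqrt{1059} - 4194\right) = - 35625 \left(-4194 + 3 \sqrt{1059}\right) = 149411250 - 106875 \sqrt{1059}$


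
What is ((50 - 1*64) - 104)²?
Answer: 13924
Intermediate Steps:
((50 - 1*64) - 104)² = ((50 - 64) - 104)² = (-14 - 104)² = (-118)² = 13924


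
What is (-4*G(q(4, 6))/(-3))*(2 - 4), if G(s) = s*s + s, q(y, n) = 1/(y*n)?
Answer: -25/216 ≈ -0.11574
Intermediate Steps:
q(y, n) = 1/(n*y)
G(s) = s + s² (G(s) = s² + s = s + s²)
(-4*G(q(4, 6))/(-3))*(2 - 4) = (-4*(1/(6*4))*(1 + 1/(6*4))/(-3))*(2 - 4) = -4*((⅙)*(¼))*(1 + (⅙)*(¼))*(-1)/3*(-2) = -4*(1 + 1/24)/24*(-1)/3*(-2) = -4*(1/24)*(25/24)*(-1)/3*(-2) = -25*(-1)/(144*3)*(-2) = -4*(-25/1728)*(-2) = (25/432)*(-2) = -25/216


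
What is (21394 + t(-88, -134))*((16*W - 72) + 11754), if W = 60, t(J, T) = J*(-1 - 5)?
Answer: 277137924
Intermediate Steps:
t(J, T) = -6*J (t(J, T) = J*(-6) = -6*J)
(21394 + t(-88, -134))*((16*W - 72) + 11754) = (21394 - 6*(-88))*((16*60 - 72) + 11754) = (21394 + 528)*((960 - 72) + 11754) = 21922*(888 + 11754) = 21922*12642 = 277137924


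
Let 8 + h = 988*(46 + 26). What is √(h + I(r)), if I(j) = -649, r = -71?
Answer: 3*√7831 ≈ 265.48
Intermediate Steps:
h = 71128 (h = -8 + 988*(46 + 26) = -8 + 988*72 = -8 + 71136 = 71128)
√(h + I(r)) = √(71128 - 649) = √70479 = 3*√7831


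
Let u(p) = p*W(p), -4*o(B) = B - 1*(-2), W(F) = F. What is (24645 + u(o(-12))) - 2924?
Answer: 86909/4 ≈ 21727.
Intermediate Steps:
o(B) = -½ - B/4 (o(B) = -(B - 1*(-2))/4 = -(B + 2)/4 = -(2 + B)/4 = -½ - B/4)
u(p) = p² (u(p) = p*p = p²)
(24645 + u(o(-12))) - 2924 = (24645 + (-½ - ¼*(-12))²) - 2924 = (24645 + (-½ + 3)²) - 2924 = (24645 + (5/2)²) - 2924 = (24645 + 25/4) - 2924 = 98605/4 - 2924 = 86909/4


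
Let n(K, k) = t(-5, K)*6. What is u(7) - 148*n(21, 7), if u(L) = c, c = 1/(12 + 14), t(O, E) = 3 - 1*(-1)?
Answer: -92351/26 ≈ -3552.0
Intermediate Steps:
t(O, E) = 4 (t(O, E) = 3 + 1 = 4)
c = 1/26 ≈ 0.038462
n(K, k) = 24 (n(K, k) = 4*6 = 24)
u(L) = 1/26
u(7) - 148*n(21, 7) = 1/26 - 148*24 = 1/26 - 3552 = -92351/26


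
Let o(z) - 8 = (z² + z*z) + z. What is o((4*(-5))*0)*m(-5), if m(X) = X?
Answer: -40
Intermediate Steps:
o(z) = 8 + z + 2*z² (o(z) = 8 + ((z² + z*z) + z) = 8 + ((z² + z²) + z) = 8 + (2*z² + z) = 8 + (z + 2*z²) = 8 + z + 2*z²)
o((4*(-5))*0)*m(-5) = (8 + (4*(-5))*0 + 2*((4*(-5))*0)²)*(-5) = (8 - 20*0 + 2*(-20*0)²)*(-5) = (8 + 0 + 2*0²)*(-5) = (8 + 0 + 2*0)*(-5) = (8 + 0 + 0)*(-5) = 8*(-5) = -40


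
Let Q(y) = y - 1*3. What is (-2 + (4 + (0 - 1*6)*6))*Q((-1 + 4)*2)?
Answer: -102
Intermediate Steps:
Q(y) = -3 + y (Q(y) = y - 3 = -3 + y)
(-2 + (4 + (0 - 1*6)*6))*Q((-1 + 4)*2) = (-2 + (4 + (0 - 1*6)*6))*(-3 + (-1 + 4)*2) = (-2 + (4 + (0 - 6)*6))*(-3 + 3*2) = (-2 + (4 - 6*6))*(-3 + 6) = (-2 + (4 - 36))*3 = (-2 - 32)*3 = -34*3 = -102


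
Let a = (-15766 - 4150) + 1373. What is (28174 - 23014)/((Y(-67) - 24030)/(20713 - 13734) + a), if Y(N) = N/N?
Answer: -18005820/64717813 ≈ -0.27822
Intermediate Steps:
Y(N) = 1
a = -18543 (a = -19916 + 1373 = -18543)
(28174 - 23014)/((Y(-67) - 24030)/(20713 - 13734) + a) = (28174 - 23014)/((1 - 24030)/(20713 - 13734) - 18543) = 5160/(-24029/6979 - 18543) = 5160/(-129435626/6979) = 5160*(-6979/129435626) = -18005820/64717813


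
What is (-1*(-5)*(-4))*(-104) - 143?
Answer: 1937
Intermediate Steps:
(-1*(-5)*(-4))*(-104) - 143 = (5*(-4))*(-104) - 143 = -20*(-104) - 143 = 2080 - 143 = 1937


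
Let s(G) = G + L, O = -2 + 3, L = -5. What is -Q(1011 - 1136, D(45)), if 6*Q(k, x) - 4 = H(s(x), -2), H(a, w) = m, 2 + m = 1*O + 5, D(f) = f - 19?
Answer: -4/3 ≈ -1.3333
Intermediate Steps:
D(f) = -19 + f
O = 1
m = 4 (m = -2 + (1*1 + 5) = -2 + (1 + 5) = -2 + 6 = 4)
s(G) = -5 + G (s(G) = G - 5 = -5 + G)
H(a, w) = 4
Q(k, x) = 4/3 (Q(k, x) = ⅔ + (⅙)*4 = ⅔ + ⅔ = 4/3)
-Q(1011 - 1136, D(45)) = -1*4/3 = -4/3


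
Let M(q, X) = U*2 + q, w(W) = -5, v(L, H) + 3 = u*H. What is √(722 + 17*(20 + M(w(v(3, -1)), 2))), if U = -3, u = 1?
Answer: 5*√35 ≈ 29.580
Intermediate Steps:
v(L, H) = -3 + H (v(L, H) = -3 + 1*H = -3 + H)
M(q, X) = -6 + q (M(q, X) = -3*2 + q = -6 + q)
√(722 + 17*(20 + M(w(v(3, -1)), 2))) = √(722 + 17*(20 + (-6 - 5))) = √(722 + 17*(20 - 11)) = √(722 + 17*9) = √(722 + 153) = √875 = 5*√35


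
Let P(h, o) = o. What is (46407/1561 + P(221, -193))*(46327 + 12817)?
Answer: -15073794704/1561 ≈ -9.6565e+6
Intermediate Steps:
(46407/1561 + P(221, -193))*(46327 + 12817) = (46407/1561 - 193)*(46327 + 12817) = (46407*(1/1561) - 193)*59144 = (46407/1561 - 193)*59144 = -254866/1561*59144 = -15073794704/1561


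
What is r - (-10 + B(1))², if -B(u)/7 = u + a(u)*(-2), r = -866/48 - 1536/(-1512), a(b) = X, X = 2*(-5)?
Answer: -12431677/504 ≈ -24666.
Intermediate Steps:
X = -10
a(b) = -10
r = -8581/504 (r = -866*1/48 - 1536*(-1/1512) = -433/24 + 64/63 = -8581/504 ≈ -17.026)
B(u) = -140 - 7*u (B(u) = -7*(u - 10*(-2)) = -7*(u + 20) = -7*(20 + u) = -140 - 7*u)
r - (-10 + B(1))² = -8581/504 - (-10 + (-140 - 7*1))² = -8581/504 - (-10 + (-140 - 7))² = -8581/504 - (-10 - 147)² = -8581/504 - 1*(-157)² = -8581/504 - 1*24649 = -8581/504 - 24649 = -12431677/504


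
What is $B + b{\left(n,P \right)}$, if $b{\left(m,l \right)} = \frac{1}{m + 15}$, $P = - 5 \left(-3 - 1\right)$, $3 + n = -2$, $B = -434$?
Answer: $- \frac{4339}{10} \approx -433.9$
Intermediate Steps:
$n = -5$ ($n = -3 - 2 = -5$)
$P = 20$ ($P = \left(-5\right) \left(-4\right) = 20$)
$b{\left(m,l \right)} = \frac{1}{15 + m}$
$B + b{\left(n,P \right)} = -434 + \frac{1}{15 - 5} = -434 + \frac{1}{10} = - \frac{4339}{10}$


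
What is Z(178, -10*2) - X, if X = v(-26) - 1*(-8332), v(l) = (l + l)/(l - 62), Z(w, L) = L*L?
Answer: -174517/22 ≈ -7932.6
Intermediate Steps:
Z(w, L) = L²
v(l) = 2*l/(-62 + l) (v(l) = (2*l)/(-62 + l) = 2*l/(-62 + l))
X = 183317/22 (X = 2*(-26)/(-62 - 26) - 1*(-8332) = 2*(-26)/(-88) + 8332 = 2*(-26)*(-1/88) + 8332 = 13/22 + 8332 = 183317/22 ≈ 8332.6)
Z(178, -10*2) - X = (-10*2)² - 1*183317/22 = (-20)² - 183317/22 = 400 - 183317/22 = -174517/22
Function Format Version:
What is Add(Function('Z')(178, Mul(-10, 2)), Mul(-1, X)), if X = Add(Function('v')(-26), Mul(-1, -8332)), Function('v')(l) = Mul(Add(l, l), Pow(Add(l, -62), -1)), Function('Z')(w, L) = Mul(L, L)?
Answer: Rational(-174517, 22) ≈ -7932.6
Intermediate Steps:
Function('Z')(w, L) = Pow(L, 2)
Function('v')(l) = Mul(2, l, Pow(Add(-62, l), -1)) (Function('v')(l) = Mul(Mul(2, l), Pow(Add(-62, l), -1)) = Mul(2, l, Pow(Add(-62, l), -1)))
X = Rational(183317, 22) (X = Add(Mul(2, -26, Pow(Add(-62, -26), -1)), Mul(-1, -8332)) = Add(Mul(2, -26, Pow(-88, -1)), 8332) = Add(Mul(2, -26, Rational(-1, 88)), 8332) = Add(Rational(13, 22), 8332) = Rational(183317, 22) ≈ 8332.6)
Add(Function('Z')(178, Mul(-10, 2)), Mul(-1, X)) = Add(Pow(Mul(-10, 2), 2), Mul(-1, Rational(183317, 22))) = Add(Pow(-20, 2), Rational(-183317, 22)) = Add(400, Rational(-183317, 22)) = Rational(-174517, 22)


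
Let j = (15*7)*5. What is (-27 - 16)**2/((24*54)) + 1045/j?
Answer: 155003/45360 ≈ 3.4172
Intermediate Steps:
j = 525 (j = 105*5 = 525)
(-27 - 16)**2/((24*54)) + 1045/j = (-27 - 16)**2/((24*54)) + 1045/525 = (-43)**2/1296 + 1045*(1/525) = 1849*(1/1296) + 209/105 = 1849/1296 + 209/105 = 155003/45360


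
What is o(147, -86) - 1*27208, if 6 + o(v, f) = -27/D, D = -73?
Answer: -1986595/73 ≈ -27214.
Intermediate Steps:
o(v, f) = -411/73 (o(v, f) = -6 - 27/(-73) = -6 - 27*(-1/73) = -6 + 27/73 = -411/73)
o(147, -86) - 1*27208 = -411/73 - 1*27208 = -411/73 - 27208 = -1986595/73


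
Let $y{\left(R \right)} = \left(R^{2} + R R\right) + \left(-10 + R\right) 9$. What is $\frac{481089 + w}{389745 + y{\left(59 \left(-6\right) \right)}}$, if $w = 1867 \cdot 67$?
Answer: $\frac{606178}{637101} \approx 0.95146$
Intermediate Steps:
$w = 125089$
$y{\left(R \right)} = -90 + 2 R^{2} + 9 R$ ($y{\left(R \right)} = \left(R^{2} + R^{2}\right) + \left(-90 + 9 R\right) = 2 R^{2} + \left(-90 + 9 R\right) = -90 + 2 R^{2} + 9 R$)
$\frac{481089 + w}{389745 + y{\left(59 \left(-6\right) \right)}} = \frac{481089 + 125089}{389745 + \left(-90 + 2 \left(59 \left(-6\right)\right)^{2} + 9 \cdot 59 \left(-6\right)\right)} = \frac{606178}{389745 + \left(-90 + 2 \left(-354\right)^{2} + 9 \left(-354\right)\right)} = \frac{606178}{389745 - -247356} = \frac{606178}{389745 + 247356} = \frac{606178}{637101}$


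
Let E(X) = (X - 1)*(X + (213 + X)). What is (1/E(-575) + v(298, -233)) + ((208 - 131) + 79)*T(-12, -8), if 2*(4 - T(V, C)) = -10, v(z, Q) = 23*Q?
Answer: -2134560959/539712 ≈ -3955.0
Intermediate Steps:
T(V, C) = 9 (T(V, C) = 4 - 1/2*(-10) = 4 + 5 = 9)
E(X) = (-1 + X)*(213 + 2*X)
(1/E(-575) + v(298, -233)) + ((208 - 131) + 79)*T(-12, -8) = (1/(-213 + 2*(-575)**2 + 211*(-575)) + 23*(-233)) + ((208 - 131) + 79)*9 = (1/(-213 + 2*330625 - 121325) - 5359) + (77 + 79)*9 = (1/(-213 + 661250 - 121325) - 5359) + 156*9 = (1/539712 - 5359) + 1404 = -2892316607/539712 + 1404 = -2134560959/539712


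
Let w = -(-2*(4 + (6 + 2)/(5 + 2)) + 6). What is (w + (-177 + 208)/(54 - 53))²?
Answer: 61009/49 ≈ 1245.1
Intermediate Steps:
w = 30/7 (w = -(-2*(4 + 8/7) + 6) = -(-2*36/7 + 6) = -(-72/7 + 6) = -1*(-30/7) = 30/7 ≈ 4.2857)
(w + (-177 + 208)/(54 - 53))² = (30/7 + (-177 + 208)/(54 - 53))² = (30/7 + 31/1)² = (30/7 + 31*1)² = (30/7 + 31)² = (247/7)² = 61009/49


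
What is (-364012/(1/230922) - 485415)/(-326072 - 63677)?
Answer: 84058864479/389749 ≈ 2.1567e+5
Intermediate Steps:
(-364012/(1/230922) - 485415)/(-326072 - 63677) = (-364012/1/230922 - 485415)/(-389749) = (-364012*230922 - 485415)*(-1/389749) = (-84058379064 - 485415)*(-1/389749) = -84058864479*(-1/389749) = 84058864479/389749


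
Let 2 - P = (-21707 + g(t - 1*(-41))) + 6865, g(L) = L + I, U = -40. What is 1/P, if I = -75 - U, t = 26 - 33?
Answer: 1/14845 ≈ 6.7363e-5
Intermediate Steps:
t = -7
I = -35 (I = -75 - 1*(-40) = -75 + 40 = -35)
g(L) = -35 + L (g(L) = L - 35 = -35 + L)
P = 14845 (P = 2 - ((-21707 + (-35 + (-7 - 1*(-41)))) + 6865) = 2 - ((-21707 + (-35 + (-7 + 41))) + 6865) = 2 - ((-21707 + (-35 + 34)) + 6865) = 2 - ((-21707 - 1) + 6865) = 2 - (-21708 + 6865) = 2 - 1*(-14843) = 2 + 14843 = 14845)
1/P = 1/14845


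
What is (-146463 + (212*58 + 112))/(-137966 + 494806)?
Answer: -26811/71368 ≈ -0.37567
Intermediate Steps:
(-146463 + (212*58 + 112))/(-137966 + 494806) = (-146463 + (12296 + 112))/356840 = (-146463 + 12408)*(1/356840) = -134055*1/356840 = -26811/71368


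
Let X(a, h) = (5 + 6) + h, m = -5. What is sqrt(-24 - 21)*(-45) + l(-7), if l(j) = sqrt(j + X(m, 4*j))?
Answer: I*(-135*sqrt(5) + 2*sqrt(6)) ≈ -296.97*I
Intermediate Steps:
X(a, h) = 11 + h
l(j) = sqrt(11 + 5*j) (l(j) = sqrt(j + (11 + 4*j)) = sqrt(11 + 5*j))
sqrt(-24 - 21)*(-45) + l(-7) = sqrt(-24 - 21)*(-45) + sqrt(11 + 5*(-7)) = sqrt(-45)*(-45) + sqrt(11 - 35) = (3*I*sqrt(5))*(-45) + sqrt(-24) = -135*I*sqrt(5) + 2*I*sqrt(6)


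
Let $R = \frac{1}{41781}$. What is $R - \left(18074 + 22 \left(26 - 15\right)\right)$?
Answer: $- \frac{765260795}{41781} \approx -18316.0$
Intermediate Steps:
$R = \frac{1}{41781} \approx 2.3934 \cdot 10^{-5}$
$R - \left(18074 + 22 \left(26 - 15\right)\right) = \frac{1}{41781} - \left(18074 + 22 \left(26 - 15\right)\right) = \frac{1}{41781} - \left(18074 + 22 \cdot 11\right) = \frac{1}{41781} - 18316 = - \frac{765260795}{41781}$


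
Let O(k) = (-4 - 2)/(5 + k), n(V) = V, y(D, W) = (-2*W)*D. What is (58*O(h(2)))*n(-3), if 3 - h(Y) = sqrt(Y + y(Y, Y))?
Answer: 4176/35 + 522*I*sqrt(6)/35 ≈ 119.31 + 36.532*I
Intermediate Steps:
y(D, W) = -2*D*W
h(Y) = 3 - sqrt(Y - 2*Y**2) (h(Y) = 3 - sqrt(Y - 2*Y*Y) = 3 - sqrt(Y - 2*Y**2))
O(k) = -6/(5 + k)
(58*O(h(2)))*n(-3) = (58*(-6/(5 + (3 - sqrt(-1*2*(-1 + 2*2))))))*(-3) = (58*(-6/(5 + (3 - sqrt(-1*2*(-1 + 4))))))*(-3) = (58*(-6/(5 + (3 - sqrt(-1*2*3)))))*(-3) = (58*(-6/(5 + (3 - sqrt(-6)))))*(-3) = (58*(-6/(5 + (3 - I*sqrt(6)))))*(-3) = (58*(-6/(8 - I*sqrt(6))))*(-3) = -348/(8 - I*sqrt(6))*(-3) = 1044/(8 - I*sqrt(6))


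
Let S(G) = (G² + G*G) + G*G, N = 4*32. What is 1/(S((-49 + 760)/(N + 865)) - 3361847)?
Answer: -109561/368327150660 ≈ -2.9746e-7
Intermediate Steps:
N = 128
S(G) = 3*G² (S(G) = (G² + G²) + G² = 2*G² + G² = 3*G²)
1/(S((-49 + 760)/(N + 865)) - 3361847) = 1/(3*((-49 + 760)/(128 + 865))² - 3361847) = 1/(3*(711/993)² - 3361847) = 1/(3*(711*(1/993))² - 3361847) = 1/(3*(237/331)² - 3361847) = 1/(3*(56169/109561) - 3361847) = 1/(168507/109561 - 3361847) = 1/(-368327150660/109561) = -109561/368327150660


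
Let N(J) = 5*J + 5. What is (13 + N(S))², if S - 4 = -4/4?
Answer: 1089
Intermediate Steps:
S = 3 (S = 4 - 4/4 = 4 - 4*¼ = 4 - 1 = 3)
N(J) = 5 + 5*J
(13 + N(S))² = (13 + (5 + 5*3))² = (13 + (5 + 15))² = (13 + 20)² = 33² = 1089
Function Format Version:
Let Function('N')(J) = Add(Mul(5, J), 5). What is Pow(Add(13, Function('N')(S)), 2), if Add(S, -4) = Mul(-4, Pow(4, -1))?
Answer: 1089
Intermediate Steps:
S = 3 (S = Add(4, Mul(-4, Pow(4, -1))) = Add(4, Mul(-4, Rational(1, 4))) = Add(4, -1) = 3)
Function('N')(J) = Add(5, Mul(5, J))
Pow(Add(13, Function('N')(S)), 2) = Pow(Add(13, Add(5, Mul(5, 3))), 2) = Pow(Add(13, Add(5, 15)), 2) = Pow(Add(13, 20), 2) = Pow(33, 2) = 1089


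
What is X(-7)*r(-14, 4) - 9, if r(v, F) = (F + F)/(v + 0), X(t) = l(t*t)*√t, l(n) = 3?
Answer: -9 - 12*I*√7/7 ≈ -9.0 - 4.5356*I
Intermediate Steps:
X(t) = 3*√t
r(v, F) = 2*F/v (r(v, F) = (2*F)/v = 2*F/v)
X(-7)*r(-14, 4) - 9 = (3*√(-7))*(2*4/(-14)) - 9 = (3*(I*√7))*(2*4*(-1/14)) - 9 = (3*I*√7)*(-4/7) - 9 = -12*I*√7/7 - 9 = -9 - 12*I*√7/7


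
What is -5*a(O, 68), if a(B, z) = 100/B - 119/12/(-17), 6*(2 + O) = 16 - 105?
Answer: 32465/1212 ≈ 26.786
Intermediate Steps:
O = -101/6 (O = -2 + (16 - 105)/6 = -2 + (⅙)*(-89) = -2 - 89/6 = -101/6 ≈ -16.833)
a(B, z) = 7/12 + 100/B (a(B, z) = 100/B - 119*1/12*(-1/17) = 100/B - 119/12*(-1/17) = 100/B + 7/12 = 7/12 + 100/B)
-5*a(O, 68) = -5*(7/12 + 100/(-101/6)) = -5*(7/12 + 100*(-6/101)) = -5*(7/12 - 600/101) = -5*(-6493/1212) = 32465/1212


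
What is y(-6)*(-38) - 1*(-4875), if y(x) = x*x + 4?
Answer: 3355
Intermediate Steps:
y(x) = 4 + x² (y(x) = x² + 4 = 4 + x²)
y(-6)*(-38) - 1*(-4875) = (4 + (-6)²)*(-38) - 1*(-4875) = (4 + 36)*(-38) + 4875 = 40*(-38) + 4875 = -1520 + 4875 = 3355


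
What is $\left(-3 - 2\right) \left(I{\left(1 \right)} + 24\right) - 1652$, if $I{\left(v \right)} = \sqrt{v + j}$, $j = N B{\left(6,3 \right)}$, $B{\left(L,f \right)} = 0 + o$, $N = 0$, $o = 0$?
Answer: $-1777$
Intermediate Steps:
$B{\left(L,f \right)} = 0$ ($B{\left(L,f \right)} = 0 + 0 = 0$)
$j = 0$ ($j = 0 \cdot 0 = 0$)
$I{\left(v \right)} = \sqrt{v}$ ($I{\left(v \right)} = \sqrt{v + 0} = \sqrt{v}$)
$\left(-3 - 2\right) \left(I{\left(1 \right)} + 24\right) - 1652 = \left(-3 - 2\right) \left(\sqrt{1} + 24\right) - 1652 = - 5 \left(1 + 24\right) - 1652 = \left(-5\right) 25 - 1652 = -125 - 1652 = -1777$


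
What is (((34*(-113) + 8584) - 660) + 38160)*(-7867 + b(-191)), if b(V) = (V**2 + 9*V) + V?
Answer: 1128030368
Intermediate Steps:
b(V) = V**2 + 10*V
(((34*(-113) + 8584) - 660) + 38160)*(-7867 + b(-191)) = (((34*(-113) + 8584) - 660) + 38160)*(-7867 - 191*(10 - 191)) = (((-3842 + 8584) - 660) + 38160)*(-7867 - 191*(-181)) = ((4742 - 660) + 38160)*(-7867 + 34571) = (4082 + 38160)*26704 = 42242*26704 = 1128030368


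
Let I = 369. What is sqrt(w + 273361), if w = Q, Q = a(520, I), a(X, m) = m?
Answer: sqrt(273730) ≈ 523.19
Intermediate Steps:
Q = 369
w = 369
sqrt(w + 273361) = sqrt(369 + 273361) = sqrt(273730)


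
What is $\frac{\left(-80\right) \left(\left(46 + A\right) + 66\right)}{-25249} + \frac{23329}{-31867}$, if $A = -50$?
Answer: $- \frac{430973601}{804609883} \approx -0.53563$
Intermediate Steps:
$\frac{\left(-80\right) \left(\left(46 + A\right) + 66\right)}{-25249} + \frac{23329}{-31867} = \frac{\left(-80\right) \left(\left(46 - 50\right) + 66\right)}{-25249} + \frac{23329}{-31867} = - 80 \left(-4 + 66\right) \left(- \frac{1}{25249}\right) + 23329 \left(- \frac{1}{31867}\right) = \left(-80\right) 62 \left(- \frac{1}{25249}\right) - \frac{23329}{31867} = \left(-4960\right) \left(- \frac{1}{25249}\right) - \frac{23329}{31867} = \frac{4960}{25249} - \frac{23329}{31867} = - \frac{430973601}{804609883}$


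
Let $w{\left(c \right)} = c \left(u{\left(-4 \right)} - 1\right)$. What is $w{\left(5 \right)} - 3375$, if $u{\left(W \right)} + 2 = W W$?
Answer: $-3310$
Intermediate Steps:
$u{\left(W \right)} = -2 + W^{2}$ ($u{\left(W \right)} = -2 + W W = -2 + W^{2}$)
$w{\left(c \right)} = 13 c$ ($w{\left(c \right)} = c \left(\left(-2 + \left(-4\right)^{2}\right) - 1\right) = c \left(\left(-2 + 16\right) + \left(-1 + 0\right)\right) = c \left(14 - 1\right) = c 13 = 13 c$)
$w{\left(5 \right)} - 3375 = 13 \cdot 5 - 3375 = 65 - 3375 = -3310$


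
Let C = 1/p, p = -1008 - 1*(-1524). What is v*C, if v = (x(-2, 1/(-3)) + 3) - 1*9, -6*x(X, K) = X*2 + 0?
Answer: -4/387 ≈ -0.010336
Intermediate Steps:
p = 516 (p = -1008 + 1524 = 516)
x(X, K) = -X/3 (x(X, K) = -(X*2 + 0)/6 = -(2*X + 0)/6 = -X/3)
v = -16/3 (v = (-1/3*(-2) + 3) - 1*9 = (2/3 + 3) - 9 = 11/3 - 9 = -16/3 ≈ -5.3333)
C = 1/516 ≈ 0.0019380
v*C = -16/3*1/516 = -4/387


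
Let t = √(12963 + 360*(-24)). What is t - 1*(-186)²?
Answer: -34596 + √4323 ≈ -34530.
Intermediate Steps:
t = √4323 (t = √(12963 - 8640) = √4323 ≈ 65.750)
t - 1*(-186)² = √4323 - 1*(-186)² = √4323 - 1*34596 = √4323 - 34596 = -34596 + √4323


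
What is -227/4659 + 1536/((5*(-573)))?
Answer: -2602193/4449345 ≈ -0.58485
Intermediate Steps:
-227/4659 + 1536/((5*(-573))) = -227*1/4659 + 1536/(-2865) = -227/4659 + 1536*(-1/2865) = -227/4659 - 512/955 = -2602193/4449345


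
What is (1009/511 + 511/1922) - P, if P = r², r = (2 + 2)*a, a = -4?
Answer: -249227933/982142 ≈ -253.76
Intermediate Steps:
r = -16 (r = (2 + 2)*(-4) = 4*(-4) = -16)
P = 256 (P = (-16)² = 256)
(1009/511 + 511/1922) - P = (1009/511 + 511/1922) - 1*256 = (1009*(1/511) + 511*(1/1922)) - 256 = (1009/511 + 511/1922) - 256 = 2200419/982142 - 256 = -249227933/982142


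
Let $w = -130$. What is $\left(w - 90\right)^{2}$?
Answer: $48400$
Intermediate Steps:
$\left(w - 90\right)^{2} = \left(-130 - 90\right)^{2} = \left(-220\right)^{2} = 48400$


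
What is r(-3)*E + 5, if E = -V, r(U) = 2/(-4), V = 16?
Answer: 13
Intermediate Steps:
r(U) = -½ (r(U) = 2*(-¼) = -½)
E = -16 (E = -1*16 = -16)
r(-3)*E + 5 = -½*(-16) + 5 = 8 + 5 = 13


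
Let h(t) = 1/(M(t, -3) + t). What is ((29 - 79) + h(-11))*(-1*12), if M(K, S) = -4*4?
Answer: 5404/9 ≈ 600.44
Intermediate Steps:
M(K, S) = -16
h(t) = 1/(-16 + t)
((29 - 79) + h(-11))*(-1*12) = ((29 - 79) + 1/(-16 - 11))*(-1*12) = (-50 + 1/(-27))*(-12) = (-50 - 1/27)*(-12) = -1351/27*(-12) = 5404/9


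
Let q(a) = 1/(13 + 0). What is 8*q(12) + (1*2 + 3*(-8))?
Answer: -278/13 ≈ -21.385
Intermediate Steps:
q(a) = 1/13
8*q(12) + (1*2 + 3*(-8)) = 8*(1/13) + (1*2 + 3*(-8)) = 8/13 + (2 - 24) = 8/13 - 22 = -278/13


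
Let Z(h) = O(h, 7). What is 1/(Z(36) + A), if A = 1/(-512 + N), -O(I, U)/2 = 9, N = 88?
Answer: -424/7633 ≈ -0.055548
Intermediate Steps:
O(I, U) = -18 (O(I, U) = -2*9 = -18)
Z(h) = -18
A = -1/424 (A = 1/(-512 + 88) = 1/(-424) = -1/424 ≈ -0.0023585)
1/(Z(36) + A) = 1/(-18 - 1/424) = 1/(-7633/424) = -424/7633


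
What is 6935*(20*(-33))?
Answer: -4577100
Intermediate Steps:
6935*(20*(-33)) = 6935*(-660) = -4577100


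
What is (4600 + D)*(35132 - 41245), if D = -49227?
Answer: 272804851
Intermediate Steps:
(4600 + D)*(35132 - 41245) = (4600 - 49227)*(35132 - 41245) = -44627*(-6113) = 272804851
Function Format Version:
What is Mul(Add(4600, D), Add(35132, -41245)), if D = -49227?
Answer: 272804851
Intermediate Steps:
Mul(Add(4600, D), Add(35132, -41245)) = Mul(Add(4600, -49227), Add(35132, -41245)) = Mul(-44627, -6113) = 272804851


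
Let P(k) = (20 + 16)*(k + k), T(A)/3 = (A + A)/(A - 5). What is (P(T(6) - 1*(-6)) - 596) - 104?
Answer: 2324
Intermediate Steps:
T(A) = 6*A/(-5 + A) (T(A) = 3*((A + A)/(A - 5)) = 3*((2*A)/(-5 + A)) = 3*(2*A/(-5 + A)) = 6*A/(-5 + A))
P(k) = 72*k (P(k) = 36*(2*k) = 72*k)
(P(T(6) - 1*(-6)) - 596) - 104 = (72*(6*6/(-5 + 6) - 1*(-6)) - 596) - 104 = (72*(6*6/1 + 6) - 596) - 104 = (72*(6*6*1 + 6) - 596) - 104 = (72*(36 + 6) - 596) - 104 = (72*42 - 596) - 104 = (3024 - 596) - 104 = 2428 - 104 = 2324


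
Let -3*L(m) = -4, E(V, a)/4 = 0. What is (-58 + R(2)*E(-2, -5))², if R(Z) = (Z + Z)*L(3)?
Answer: 3364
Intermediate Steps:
E(V, a) = 0 (E(V, a) = 4*0 = 0)
L(m) = 4/3 (L(m) = -⅓*(-4) = 4/3)
R(Z) = 8*Z/3 (R(Z) = (Z + Z)*(4/3) = (2*Z)*(4/3) = 8*Z/3)
(-58 + R(2)*E(-2, -5))² = (-58 + ((8/3)*2)*0)² = (-58 + (16/3)*0)² = (-58 + 0)² = (-58)² = 3364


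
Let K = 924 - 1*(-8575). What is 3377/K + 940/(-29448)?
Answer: 22629209/69931638 ≈ 0.32359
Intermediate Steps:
K = 9499 (K = 924 + 8575 = 9499)
3377/K + 940/(-29448) = 3377/9499 + 940/(-29448) = 3377*(1/9499) + 940*(-1/29448) = 3377/9499 - 235/7362 = 22629209/69931638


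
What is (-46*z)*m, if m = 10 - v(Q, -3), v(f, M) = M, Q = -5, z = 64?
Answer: -38272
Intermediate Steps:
m = 13 (m = 10 - 1*(-3) = 10 + 3 = 13)
(-46*z)*m = -46*64*13 = -2944*13 = -38272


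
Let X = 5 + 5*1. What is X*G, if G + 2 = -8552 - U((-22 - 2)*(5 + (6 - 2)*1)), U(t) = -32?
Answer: -85220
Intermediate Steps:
G = -8522 (G = -2 + (-8552 - 1*(-32)) = -2 + (-8552 + 32) = -2 - 8520 = -8522)
X = 10 (X = 5 + 5 = 10)
X*G = 10*(-8522) = -85220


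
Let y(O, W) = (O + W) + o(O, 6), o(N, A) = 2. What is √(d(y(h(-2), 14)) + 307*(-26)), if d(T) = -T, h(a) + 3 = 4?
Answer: I*√7999 ≈ 89.437*I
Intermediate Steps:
h(a) = 1 (h(a) = -3 + 4 = 1)
y(O, W) = 2 + O + W (y(O, W) = (O + W) + 2 = 2 + O + W)
√(d(y(h(-2), 14)) + 307*(-26)) = √(-(2 + 1 + 14) + 307*(-26)) = √(-1*17 - 7982) = √(-17 - 7982) = √(-7999) = I*√7999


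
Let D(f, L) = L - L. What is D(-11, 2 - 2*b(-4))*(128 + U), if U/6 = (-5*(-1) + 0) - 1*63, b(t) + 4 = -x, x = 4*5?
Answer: 0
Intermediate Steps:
x = 20
b(t) = -24 (b(t) = -4 - 1*20 = -4 - 20 = -24)
D(f, L) = 0
U = -348 (U = 6*((-5*(-1) + 0) - 1*63) = 6*((5 + 0) - 63) = 6*(5 - 63) = 6*(-58) = -348)
D(-11, 2 - 2*b(-4))*(128 + U) = 0*(128 - 348) = 0*(-220) = 0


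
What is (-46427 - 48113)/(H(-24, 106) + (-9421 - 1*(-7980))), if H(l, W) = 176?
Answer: 18908/253 ≈ 74.735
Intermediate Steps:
(-46427 - 48113)/(H(-24, 106) + (-9421 - 1*(-7980))) = (-46427 - 48113)/(176 + (-9421 - 1*(-7980))) = -94540/(176 + (-9421 + 7980)) = -94540/(176 - 1441) = -94540/(-1265) = -94540*(-1/1265) = 18908/253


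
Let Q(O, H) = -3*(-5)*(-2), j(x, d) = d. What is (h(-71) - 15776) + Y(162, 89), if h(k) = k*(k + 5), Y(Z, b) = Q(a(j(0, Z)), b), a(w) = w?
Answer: -11120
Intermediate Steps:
Q(O, H) = -30 (Q(O, H) = 15*(-2) = -30)
Y(Z, b) = -30
h(k) = k*(5 + k)
(h(-71) - 15776) + Y(162, 89) = (-71*(5 - 71) - 15776) - 30 = (-71*(-66) - 15776) - 30 = (4686 - 15776) - 30 = -11090 - 30 = -11120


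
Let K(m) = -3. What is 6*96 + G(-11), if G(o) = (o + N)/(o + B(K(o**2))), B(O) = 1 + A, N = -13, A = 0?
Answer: 2892/5 ≈ 578.40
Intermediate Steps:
B(O) = 1 (B(O) = 1 + 0 = 1)
G(o) = (-13 + o)/(1 + o) (G(o) = (o - 13)/(o + 1) = (-13 + o)/(1 + o))
6*96 + G(-11) = 6*96 + (-13 - 11)/(1 - 11) = 576 - 24/(-10) = 576 - 1/10*(-24) = 576 + 12/5 = 2892/5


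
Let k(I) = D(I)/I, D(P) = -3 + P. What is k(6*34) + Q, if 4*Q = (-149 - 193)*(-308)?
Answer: 1790779/68 ≈ 26335.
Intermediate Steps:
k(I) = (-3 + I)/I
Q = 26334 (Q = ((-149 - 193)*(-308))/4 = (-342*(-308))/4 = (¼)*105336 = 26334)
k(6*34) + Q = (-3 + 6*34)/((6*34)) + 26334 = (-3 + 204)/204 + 26334 = (1/204)*201 + 26334 = 67/68 + 26334 = 1790779/68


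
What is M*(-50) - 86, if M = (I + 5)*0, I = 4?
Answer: -86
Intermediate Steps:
M = 0 (M = (4 + 5)*0 = 9*0 = 0)
M*(-50) - 86 = 0*(-50) - 86 = 0 - 86 = -86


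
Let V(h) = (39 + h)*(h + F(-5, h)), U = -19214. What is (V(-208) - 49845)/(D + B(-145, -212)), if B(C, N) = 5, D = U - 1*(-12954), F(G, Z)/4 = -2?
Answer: 4447/2085 ≈ 2.1329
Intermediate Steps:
F(G, Z) = -8 (F(G, Z) = 4*(-2) = -8)
D = -6260 (D = -19214 - 1*(-12954) = -19214 + 12954 = -6260)
V(h) = (-8 + h)*(39 + h) (V(h) = (39 + h)*(h - 8) = (39 + h)*(-8 + h) = (-8 + h)*(39 + h))
(V(-208) - 49845)/(D + B(-145, -212)) = ((-312 + (-208)**2 + 31*(-208)) - 49845)/(-6260 + 5) = ((-312 + 43264 - 6448) - 49845)/(-6255) = (36504 - 49845)*(-1/6255) = -13341*(-1/6255) = 4447/2085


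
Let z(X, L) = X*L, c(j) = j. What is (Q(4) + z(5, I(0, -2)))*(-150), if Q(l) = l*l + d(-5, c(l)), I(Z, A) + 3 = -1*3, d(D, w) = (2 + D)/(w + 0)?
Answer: 4425/2 ≈ 2212.5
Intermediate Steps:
d(D, w) = (2 + D)/w
I(Z, A) = -6 (I(Z, A) = -3 - 1*3 = -3 - 3 = -6)
z(X, L) = L*X
Q(l) = l² - 3/l (Q(l) = l*l + (2 - 5)/l = l² - 3/l)
(Q(4) + z(5, I(0, -2)))*(-150) = ((-3 + 4³)/4 - 6*5)*(-150) = ((-3 + 64)/4 - 30)*(-150) = ((¼)*61 - 30)*(-150) = (61/4 - 30)*(-150) = -59/4*(-150) = 4425/2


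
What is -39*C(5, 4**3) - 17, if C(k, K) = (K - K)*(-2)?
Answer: -17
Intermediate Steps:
C(k, K) = 0 (C(k, K) = 0*(-2) = 0)
-39*C(5, 4**3) - 17 = -39*0 - 17 = 0 - 17 = -17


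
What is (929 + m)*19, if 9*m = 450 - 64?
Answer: 166193/9 ≈ 18466.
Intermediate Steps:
m = 386/9 (m = (450 - 64)/9 = (⅑)*386 = 386/9 ≈ 42.889)
(929 + m)*19 = (929 + 386/9)*19 = (8747/9)*19 = 166193/9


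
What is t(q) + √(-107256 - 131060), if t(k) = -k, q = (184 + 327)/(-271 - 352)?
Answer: 73/89 + 2*I*√59579 ≈ 0.82022 + 488.18*I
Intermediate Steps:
q = -73/89 (q = 511/(-623) = 511*(-1/623) = -73/89 ≈ -0.82022)
t(q) + √(-107256 - 131060) = -1*(-73/89) + √(-107256 - 131060) = 73/89 + √(-238316) = 73/89 + 2*I*√59579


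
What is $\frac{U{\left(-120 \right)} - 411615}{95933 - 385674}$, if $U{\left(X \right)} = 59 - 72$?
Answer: $\frac{411628}{289741} \approx 1.4207$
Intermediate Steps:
$U{\left(X \right)} = -13$ ($U{\left(X \right)} = 59 - 72 = -13$)
$\frac{U{\left(-120 \right)} - 411615}{95933 - 385674} = \frac{-13 - 411615}{95933 - 385674} = - \frac{411628}{-289741} = \left(-411628\right) \left(- \frac{1}{289741}\right) = \frac{411628}{289741}$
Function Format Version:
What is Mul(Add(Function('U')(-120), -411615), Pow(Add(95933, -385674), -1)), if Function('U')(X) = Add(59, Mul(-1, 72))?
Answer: Rational(411628, 289741) ≈ 1.4207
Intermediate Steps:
Function('U')(X) = -13 (Function('U')(X) = Add(59, -72) = -13)
Mul(Add(Function('U')(-120), -411615), Pow(Add(95933, -385674), -1)) = Mul(Add(-13, -411615), Pow(Add(95933, -385674), -1)) = Mul(-411628, Pow(-289741, -1)) = Mul(-411628, Rational(-1, 289741)) = Rational(411628, 289741)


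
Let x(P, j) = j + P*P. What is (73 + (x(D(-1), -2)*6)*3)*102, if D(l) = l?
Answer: 5610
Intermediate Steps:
x(P, j) = j + P²
(73 + (x(D(-1), -2)*6)*3)*102 = (73 + ((-2 + (-1)²)*6)*3)*102 = (73 + ((-2 + 1)*6)*3)*102 = (73 - 1*6*3)*102 = (73 - 6*3)*102 = (73 - 18)*102 = 55*102 = 5610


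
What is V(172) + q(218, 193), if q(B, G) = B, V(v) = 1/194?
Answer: 42293/194 ≈ 218.01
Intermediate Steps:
V(v) = 1/194
V(172) + q(218, 193) = 1/194 + 218 = 42293/194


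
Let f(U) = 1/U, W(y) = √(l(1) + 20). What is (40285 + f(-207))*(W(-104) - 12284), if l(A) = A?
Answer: -102436202296/207 + 8338994*√21/207 ≈ -4.9468e+8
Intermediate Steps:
W(y) = √21 (W(y) = √(1 + 20) = √21)
(40285 + f(-207))*(W(-104) - 12284) = (40285 + 1/(-207))*(√21 - 12284) = (40285 - 1/207)*(-12284 + √21) = 8338994*(-12284 + √21)/207 = -102436202296/207 + 8338994*√21/207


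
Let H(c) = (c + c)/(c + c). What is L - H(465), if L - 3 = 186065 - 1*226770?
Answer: -40703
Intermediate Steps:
H(c) = 1 (H(c) = (2*c)/((2*c)) = (2*c)*(1/(2*c)) = 1)
L = -40702 (L = 3 + (186065 - 1*226770) = 3 + (186065 - 226770) = 3 - 40705 = -40702)
L - H(465) = -40702 - 1*1 = -40702 - 1 = -40703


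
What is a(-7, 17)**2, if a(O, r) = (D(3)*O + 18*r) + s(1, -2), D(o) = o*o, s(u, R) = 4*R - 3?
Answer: 53824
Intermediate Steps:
s(u, R) = -3 + 4*R
D(o) = o**2
a(O, r) = -11 + 9*O + 18*r (a(O, r) = (3**2*O + 18*r) + (-3 + 4*(-2)) = (9*O + 18*r) + (-3 - 8) = (9*O + 18*r) - 11 = -11 + 9*O + 18*r)
a(-7, 17)**2 = (-11 + 9*(-7) + 18*17)**2 = (-11 - 63 + 306)**2 = 232**2 = 53824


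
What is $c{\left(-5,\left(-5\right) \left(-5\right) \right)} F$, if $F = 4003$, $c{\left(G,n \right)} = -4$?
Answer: $-16012$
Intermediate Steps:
$c{\left(-5,\left(-5\right) \left(-5\right) \right)} F = \left(-4\right) 4003 = -16012$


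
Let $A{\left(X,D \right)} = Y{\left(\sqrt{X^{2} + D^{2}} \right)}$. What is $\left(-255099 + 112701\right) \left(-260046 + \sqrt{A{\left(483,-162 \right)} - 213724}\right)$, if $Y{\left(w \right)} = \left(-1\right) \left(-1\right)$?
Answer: $37030030308 - 427194 i \sqrt{23747} \approx 3.703 \cdot 10^{10} - 6.5831 \cdot 10^{7} i$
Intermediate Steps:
$Y{\left(w \right)} = 1$
$A{\left(X,D \right)} = 1$
$\left(-255099 + 112701\right) \left(-260046 + \sqrt{A{\left(483,-162 \right)} - 213724}\right) = \left(-255099 + 112701\right) \left(-260046 + \sqrt{1 - 213724}\right) = - 142398 \left(-260046 + \sqrt{-213723}\right) = - 142398 \left(-260046 + 3 i \sqrt{23747}\right) = 37030030308 - 427194 i \sqrt{23747}$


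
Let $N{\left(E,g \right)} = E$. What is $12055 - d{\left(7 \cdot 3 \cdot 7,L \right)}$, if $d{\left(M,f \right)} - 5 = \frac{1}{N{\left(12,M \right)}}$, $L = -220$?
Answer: $\frac{144599}{12} \approx 12050.0$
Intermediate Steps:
$d{\left(M,f \right)} = \frac{61}{12}$ ($d{\left(M,f \right)} = 5 + \frac{1}{12} = \frac{61}{12}$)
$12055 - d{\left(7 \cdot 3 \cdot 7,L \right)} = 12055 - \frac{61}{12} = \frac{144599}{12}$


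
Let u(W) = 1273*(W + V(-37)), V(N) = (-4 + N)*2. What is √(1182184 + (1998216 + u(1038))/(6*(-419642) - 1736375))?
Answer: 2*√5348920306131809007/4254227 ≈ 1087.3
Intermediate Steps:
V(N) = -8 + 2*N
u(W) = -104386 + 1273*W (u(W) = 1273*(W + (-8 + 2*(-37))) = 1273*(W + (-8 - 74)) = 1273*(W - 82) = 1273*(-82 + W) = -104386 + 1273*W)
√(1182184 + (1998216 + u(1038))/(6*(-419642) - 1736375)) = √(1182184 + (1998216 + (-104386 + 1273*1038))/(6*(-419642) - 1736375)) = √(1182184 + (1998216 + (-104386 + 1321374))/(-2517852 - 1736375)) = √(1182184 + (1998216 + 1216988)/(-4254227)) = √(1182184 + 3215204*(-1/4254227)) = √(1182184 - 3215204/4254227) = √(5029275876564/4254227) = 2*√5348920306131809007/4254227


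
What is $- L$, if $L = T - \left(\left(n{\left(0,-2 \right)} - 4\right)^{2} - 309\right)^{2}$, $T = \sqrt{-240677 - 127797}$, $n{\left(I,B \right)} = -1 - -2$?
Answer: $90000 - i \sqrt{368474} \approx 90000.0 - 607.02 i$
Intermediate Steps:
$n{\left(I,B \right)} = 1$ ($n{\left(I,B \right)} = -1 + 2 = 1$)
$T = i \sqrt{368474}$ ($T = \sqrt{-368474} = i \sqrt{368474} \approx 607.02 i$)
$L = -90000 + i \sqrt{368474}$ ($L = i \sqrt{368474} - \left(\left(1 - 4\right)^{2} - 309\right)^{2} = i \sqrt{368474} - \left(\left(-3\right)^{2} - 309\right)^{2} = i \sqrt{368474} - \left(9 - 309\right)^{2} = i \sqrt{368474} - \left(-300\right)^{2} = i \sqrt{368474} - 90000 = -90000 + i \sqrt{368474} \approx -90000.0 + 607.02 i$)
$- L = - (-90000 + i \sqrt{368474}) = 90000 - i \sqrt{368474}$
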